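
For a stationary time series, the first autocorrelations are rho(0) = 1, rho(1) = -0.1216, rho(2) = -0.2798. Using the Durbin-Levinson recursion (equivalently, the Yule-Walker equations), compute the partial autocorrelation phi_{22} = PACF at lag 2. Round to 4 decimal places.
\phi_{22} = -0.2990

The PACF at lag k is phi_{kk}, the last component of the solution
to the Yule-Walker system G_k phi = r_k where
  (G_k)_{ij} = rho(|i - j|), (r_k)_i = rho(i), i,j = 1..k.
Equivalently, Durbin-Levinson gives phi_{kk} iteratively:
  phi_{11} = rho(1)
  phi_{kk} = [rho(k) - sum_{j=1..k-1} phi_{k-1,j} rho(k-j)]
            / [1 - sum_{j=1..k-1} phi_{k-1,j} rho(j)],
  phi_{k,j} = phi_{k-1,j} - phi_{kk} phi_{k-1,k-j},  j = 1..k-1.
Step k = 1:
  phi_11 = rho(1) = -0.1216.
Step k = 2:
  phi_22 = [rho(2) - phi_11 rho(1)] / [1 - phi_11 rho(1)] = [-0.2798 - (-0.1216)(-0.1216)] / [1 - (-0.1216)(-0.1216)]
         = -0.29458656 / 0.98521344 = -0.299.
Therefore phi_{22} = -0.2990.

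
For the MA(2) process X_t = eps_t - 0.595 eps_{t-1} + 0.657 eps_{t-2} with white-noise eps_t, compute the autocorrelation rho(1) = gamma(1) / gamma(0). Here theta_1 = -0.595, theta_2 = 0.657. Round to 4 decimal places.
\rho(1) = -0.5521

For an MA(q) process with theta_0 = 1, the autocovariance is
  gamma(k) = sigma^2 * sum_{i=0..q-k} theta_i * theta_{i+k},
and rho(k) = gamma(k) / gamma(0). Sigma^2 cancels.
  numerator   = (1)*(-0.595) + (-0.595)*(0.657) = -0.985915.
  denominator = (1)^2 + (-0.595)^2 + (0.657)^2 = 1.785674.
  rho(1) = -0.985915 / 1.785674 = -0.5521.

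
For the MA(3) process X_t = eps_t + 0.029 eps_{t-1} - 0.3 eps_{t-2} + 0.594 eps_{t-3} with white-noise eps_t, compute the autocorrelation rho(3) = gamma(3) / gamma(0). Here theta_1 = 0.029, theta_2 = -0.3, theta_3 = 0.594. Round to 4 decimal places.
\rho(3) = 0.4114

For an MA(q) process with theta_0 = 1, the autocovariance is
  gamma(k) = sigma^2 * sum_{i=0..q-k} theta_i * theta_{i+k},
and rho(k) = gamma(k) / gamma(0). Sigma^2 cancels.
  numerator   = (1)*(0.594) = 0.594.
  denominator = (1)^2 + (0.029)^2 + (-0.3)^2 + (0.594)^2 = 1.443677.
  rho(3) = 0.594 / 1.443677 = 0.4114.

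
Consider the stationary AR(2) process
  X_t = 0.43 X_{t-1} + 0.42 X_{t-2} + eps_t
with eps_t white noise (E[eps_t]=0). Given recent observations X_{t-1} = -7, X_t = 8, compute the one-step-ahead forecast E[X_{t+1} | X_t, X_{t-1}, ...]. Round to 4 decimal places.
E[X_{t+1} \mid \mathcal F_t] = 0.5000

For an AR(p) model X_t = c + sum_i phi_i X_{t-i} + eps_t, the
one-step-ahead conditional mean is
  E[X_{t+1} | X_t, ...] = c + sum_i phi_i X_{t+1-i}.
Substitute known values:
  E[X_{t+1} | ...] = (0.43) * (8) + (0.42) * (-7)
                   = 0.5000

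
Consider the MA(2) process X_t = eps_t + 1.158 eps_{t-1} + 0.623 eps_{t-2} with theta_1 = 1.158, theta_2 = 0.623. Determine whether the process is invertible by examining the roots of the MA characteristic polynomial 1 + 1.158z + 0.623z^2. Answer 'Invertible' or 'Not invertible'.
\text{Invertible}

The MA(q) characteristic polynomial is P(z) = 1 + 1.158z + 0.623z^2.
Invertibility requires all roots to lie outside the unit circle, i.e. |z| > 1 for every root.
Set 1 + (1.158) z + (0.623) z^2 = 0, i.e. a z^2 + b z + c = 0 with a = 0.623, b = 1.158, c = 1.
Discriminant D = b^2 - 4ac = (1.158)^2 - 4*(0.623)*1 = 1.340964 - (2.492) = -1.151036.
D < 0, so the roots are the complex-conjugate pair z = (-b +/- i sqrt(-D)) / (2a) = -0.9294 +/- 0.861i.
For a conjugate pair |z|^2 = z * conj(z) = (product of roots) = c/a = 1/(0.623) = 1.605136, so |z| = sqrt(1.605136) = 1.2669 for both roots.
Moduli of all roots: 1.2669, 1.2669.
All moduli strictly greater than 1? Yes.
Verdict: Invertible.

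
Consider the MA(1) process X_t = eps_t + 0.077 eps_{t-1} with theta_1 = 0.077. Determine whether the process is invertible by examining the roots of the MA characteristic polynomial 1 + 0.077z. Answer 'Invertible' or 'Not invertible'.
\text{Invertible}

The MA(q) characteristic polynomial is P(z) = 1 + 0.077z.
Invertibility requires all roots to lie outside the unit circle, i.e. |z| > 1 for every root.
This is linear in z: 1 + (0.077) z = 0  =>  z = -1/(0.077) = -12.987013,  |z| = 12.987013.
Moduli of all roots: 12.9870.
All moduli strictly greater than 1? Yes.
Verdict: Invertible.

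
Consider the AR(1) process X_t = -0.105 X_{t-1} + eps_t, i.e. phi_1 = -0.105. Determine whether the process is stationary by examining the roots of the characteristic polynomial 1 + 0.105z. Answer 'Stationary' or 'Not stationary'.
\text{Stationary}

The AR(p) characteristic polynomial is P(z) = 1 + 0.105z.
Stationarity requires all roots to lie outside the unit circle, i.e. |z| > 1 for every root.
This is linear in z: 1 + (0.105) z = 0  =>  z = -1/(0.105) = -9.52381,  |z| = 9.52381.
Moduli of all roots: 9.5238.
All moduli strictly greater than 1? Yes.
Verdict: Stationary.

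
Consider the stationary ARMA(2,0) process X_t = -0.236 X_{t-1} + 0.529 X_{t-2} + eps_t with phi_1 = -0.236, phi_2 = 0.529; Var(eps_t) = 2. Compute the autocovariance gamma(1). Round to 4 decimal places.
\gamma(1) = -1.8580

Multiply the model equation by X_{t-k} and take expectations. With theta_0 = psi_0 = 1 and psi_j the MA(infinity) weights, this gives
  gamma(k) - sum_i phi_i gamma(k-i) = c_k,
  c_k = sigma^2 * sum_{j=k..q} theta_j psi_{j-k}   (c_k = 0 for k > q),
using gamma(-m) = gamma(m).
Pure AR (q = 0): c_0 = sigma^2 = 2, c_k = 0 for k >= 1.
Equations for k = 0, 1, 2 (AR order 2, c_2 = 0):
  (E0) gamma(0) = phi_1 gamma(1) + phi_2 gamma(2) + c_0
  (E1) gamma(1) = phi_1 gamma(0) + phi_2 gamma(1) + c_1
  (E2) gamma(2) = phi_1 gamma(1) + phi_2 gamma(0)
From (E1): gamma(1) = A gamma(0) + B with
  A = phi_1 / (1 - phi_2) = -0.236 / 0.471 = -0.501062,   B = c_1 / (1 - phi_2) = 0 / 0.471 = 0.
Insert (E2) into (E0): gamma(0) (1 - phi_2^2) = phi_1 (1 + phi_2) gamma(1) + c_0.
  phi_1 (1 + phi_2) = (-0.236)(1.529) = -0.360844,   1 - phi_2^2 = 0.720159.
Replace gamma(1) by A gamma(0) + B and collect gamma(0):
  gamma(0) [0.720159 - (-0.360844)(-0.501062)] = c_0 = 2
  gamma(0) * 0.539354 = 2
  gamma(0) = 2 / 0.539354 = 3.70814.
  gamma(1) = A gamma(0) = (-0.501062)(3.70814) = -1.858007.
Therefore gamma(1) = -1.8580 (to 4 decimal places).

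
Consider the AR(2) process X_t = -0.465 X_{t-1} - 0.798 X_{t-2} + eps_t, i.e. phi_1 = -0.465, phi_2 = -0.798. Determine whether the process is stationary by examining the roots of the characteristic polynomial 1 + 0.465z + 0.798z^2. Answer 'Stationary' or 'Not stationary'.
\text{Stationary}

The AR(p) characteristic polynomial is P(z) = 1 + 0.465z + 0.798z^2.
Stationarity requires all roots to lie outside the unit circle, i.e. |z| > 1 for every root.
Set 1 + (0.465) z + (0.798) z^2 = 0, i.e. a z^2 + b z + c = 0 with a = 0.798, b = 0.465, c = 1.
Discriminant D = b^2 - 4ac = (0.465)^2 - 4*(0.798)*1 = 0.216225 - (3.192) = -2.975775.
D < 0, so the roots are the complex-conjugate pair z = (-b +/- i sqrt(-D)) / (2a) = -0.2914 +/- 1.0809i.
For a conjugate pair |z|^2 = z * conj(z) = (product of roots) = c/a = 1/(0.798) = 1.253133, so |z| = sqrt(1.253133) = 1.1194 for both roots.
Moduli of all roots: 1.1194, 1.1194.
All moduli strictly greater than 1? Yes.
Verdict: Stationary.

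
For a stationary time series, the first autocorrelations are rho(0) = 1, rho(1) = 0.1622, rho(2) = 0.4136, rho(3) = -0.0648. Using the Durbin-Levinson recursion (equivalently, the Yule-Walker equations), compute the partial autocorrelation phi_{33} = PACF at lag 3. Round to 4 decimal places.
\phi_{33} = -0.2071

The PACF at lag k is phi_{kk}, the last component of the solution
to the Yule-Walker system G_k phi = r_k where
  (G_k)_{ij} = rho(|i - j|), (r_k)_i = rho(i), i,j = 1..k.
Equivalently, Durbin-Levinson gives phi_{kk} iteratively:
  phi_{11} = rho(1)
  phi_{kk} = [rho(k) - sum_{j=1..k-1} phi_{k-1,j} rho(k-j)]
            / [1 - sum_{j=1..k-1} phi_{k-1,j} rho(j)],
  phi_{k,j} = phi_{k-1,j} - phi_{kk} phi_{k-1,k-j},  j = 1..k-1.
Step k = 1:
  phi_11 = rho(1) = 0.1622.
Step k = 2:
  phi_22 = [rho(2) - phi_11 rho(1)] / [1 - phi_11 rho(1)] = [0.4136 - (0.1622)(0.1622)] / [1 - (0.1622)(0.1622)]
         = 0.38729116 / 0.97369116 = 0.397756.
  Update: phi_21 = phi_11 - phi_22 phi_11 = 0.1622 - (0.397756)(0.1622) = 0.097684.
Step k = 3:
  phi_33 = [rho(3) - phi_21 rho(2) - phi_22 rho(1)] / [1 - phi_21 rho(1) - phi_22 rho(2)]
    numerator   = -0.0648 - (0.097684)(0.4136) - (0.397756)(0.1622) = -0.16971808
    denominator = 1 - (0.097684)(0.1622) - (0.397756)(0.4136) = 0.81964391
  phi_33 = -0.16971808 / 0.81964391 = -0.2071.
Therefore phi_{33} = -0.2071.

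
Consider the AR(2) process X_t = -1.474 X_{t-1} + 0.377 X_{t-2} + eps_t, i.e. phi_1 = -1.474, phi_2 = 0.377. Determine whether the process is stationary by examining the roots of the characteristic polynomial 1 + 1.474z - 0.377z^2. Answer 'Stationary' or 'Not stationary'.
\text{Not stationary}

The AR(p) characteristic polynomial is P(z) = 1 + 1.474z - 0.377z^2.
Stationarity requires all roots to lie outside the unit circle, i.e. |z| > 1 for every root.
Set 1 + (1.474) z + (-0.377) z^2 = 0, i.e. a z^2 + b z + c = 0 with a = -0.377, b = 1.474, c = 1.
Discriminant D = b^2 - 4ac = (1.474)^2 - 4*(-0.377)*1 = 2.172676 - (-1.508) = 3.680676.
D >= 0, so the roots are real: z = (-b +/- sqrt(D)) / (2a) = (-1.474 +/- 1.918509) / (-0.754).
  z_1 = (-1.474 + 1.918509) / (-0.754) = -0.5895,   |z_1| = 0.5895.
  z_2 = (-1.474 - 1.918509) / (-0.754) = 4.4993,   |z_2| = 4.4993.
Moduli of all roots: 0.5895, 4.4993.
All moduli strictly greater than 1? No.
Verdict: Not stationary.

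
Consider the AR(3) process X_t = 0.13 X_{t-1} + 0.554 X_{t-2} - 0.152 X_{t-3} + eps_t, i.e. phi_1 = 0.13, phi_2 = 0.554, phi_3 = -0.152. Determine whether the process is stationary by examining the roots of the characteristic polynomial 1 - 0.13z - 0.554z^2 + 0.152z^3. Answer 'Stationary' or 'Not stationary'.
\text{Stationary}

The AR(p) characteristic polynomial is P(z) = 1 - 0.13z - 0.554z^2 + 0.152z^3.
Stationarity requires all roots to lie outside the unit circle, i.e. |z| > 1 for every root.
Degree 3: look for a simple real root z0 first, then factor out (1 - z/z0) and solve the remaining quadratic.
Testing z0 = -1.25: P(-1.25) = 1 + (-0.13)(-1.25) + (-0.554)(-1.25)^2 + (0.152)(-1.25)^3
  = 1 + (0.1625) + (-0.865625) + (-0.296875) = 0.  So z_0 = -1.25 is a root, |z_0| = 1.25.
Divide out the factor (1 + 0.8 z) = (1 - z/z0) (since 1/z0 = -0.8):
  P(z) = (1 + 0.8 z)(1 + (-0.93) z + (0.19) z^2)
  [check: z-coef -0.93 - (-0.8) = -0.13; z^2-coef 0.19 - (-0.8)(-0.93) = -0.554; z^3-coef -(-0.8)(0.19) = 0.152.]
Remaining roots from the quadratic factor 1 + (-0.93) z + (0.19) z^2:
  Set 1 + (-0.93) z + (0.19) z^2 = 0, i.e. a z^2 + b z + c = 0 with a = 0.19, b = -0.93, c = 1.
  Discriminant D = b^2 - 4ac = (-0.93)^2 - 4*(0.19)*1 = 0.8649 - (0.76) = 0.1049.
  D >= 0, so the roots are real: z = (-b +/- sqrt(D)) / (2a) = (0.93 +/- 0.323883) / (0.38).
    z_1 = (0.93 + 0.323883) / (0.38) = 3.2997,   |z_1| = 3.2997.
    z_2 = (0.93 - 0.323883) / (0.38) = 1.595,   |z_2| = 1.595.
Moduli of all roots: 1.2500, 3.2997, 1.5950.
All moduli strictly greater than 1? Yes.
Verdict: Stationary.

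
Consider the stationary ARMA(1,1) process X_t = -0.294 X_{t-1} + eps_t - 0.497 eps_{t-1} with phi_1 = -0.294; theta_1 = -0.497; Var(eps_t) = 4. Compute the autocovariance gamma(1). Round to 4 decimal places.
\gamma(1) = -3.9694

Multiply the model equation by X_{t-k} and take expectations. With theta_0 = psi_0 = 1 and psi_j the MA(infinity) weights, this gives
  gamma(k) - sum_i phi_i gamma(k-i) = c_k,
  c_k = sigma^2 * sum_{j=k..q} theta_j psi_{j-k}   (c_k = 0 for k > q),
using gamma(-m) = gamma(m).
psi-weights needed (psi_j = theta_j + sum_i phi_i psi_{j-i}):
  psi_1 = theta_1 + phi_1 = -0.497 + (-0.294) = -0.791
Right-hand sides:
  c_0 = sigma^2 (1 + theta_1 psi_1) = 4 * (1 + (-0.497)(-0.791)) = 4 * 1.393127 = 5.572508
  c_1 = sigma^2 theta_1 = 4 * (-0.497) = -1.988
  c_2 = 0
Equations for k = 0 and k = 1 (AR order 1):
  gamma(0) = phi_1 gamma(1) + c_0
  gamma(1) = phi_1 gamma(0) + c_1
Substituting the second into the first: gamma(0) (1 - phi_1^2) = c_0 + phi_1 c_1, so
  gamma(0) = (c_0 + phi_1 c_1) / (1 - phi_1^2) = (5.572508 + (-0.294)(-1.988)) / (1 - (-0.294)^2) = 6.15698 / 0.913564 = 6.739517.
  gamma(1) = phi_1 gamma(0) + c_1 = (-0.294)(6.739517) + (-1.988) = -3.969418.
Therefore gamma(1) = -3.9694 (to 4 decimal places).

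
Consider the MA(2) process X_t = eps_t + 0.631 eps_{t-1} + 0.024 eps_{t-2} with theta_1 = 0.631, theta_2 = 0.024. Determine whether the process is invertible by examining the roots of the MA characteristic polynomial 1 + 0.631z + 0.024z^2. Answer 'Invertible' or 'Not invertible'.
\text{Invertible}

The MA(q) characteristic polynomial is P(z) = 1 + 0.631z + 0.024z^2.
Invertibility requires all roots to lie outside the unit circle, i.e. |z| > 1 for every root.
Set 1 + (0.631) z + (0.024) z^2 = 0, i.e. a z^2 + b z + c = 0 with a = 0.024, b = 0.631, c = 1.
Discriminant D = b^2 - 4ac = (0.631)^2 - 4*(0.024)*1 = 0.398161 - (0.096) = 0.302161.
D >= 0, so the roots are real: z = (-b +/- sqrt(D)) / (2a) = (-0.631 +/- 0.549692) / (0.048).
  z_1 = (-0.631 + 0.549692) / (0.048) = -1.6939,   |z_1| = 1.6939.
  z_2 = (-0.631 - 0.549692) / (0.048) = -24.5977,   |z_2| = 24.5977.
Moduli of all roots: 1.6939, 24.5977.
All moduli strictly greater than 1? Yes.
Verdict: Invertible.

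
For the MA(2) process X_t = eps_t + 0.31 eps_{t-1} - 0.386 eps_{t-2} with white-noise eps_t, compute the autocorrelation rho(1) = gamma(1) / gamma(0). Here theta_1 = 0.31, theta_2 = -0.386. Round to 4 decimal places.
\rho(1) = 0.1529

For an MA(q) process with theta_0 = 1, the autocovariance is
  gamma(k) = sigma^2 * sum_{i=0..q-k} theta_i * theta_{i+k},
and rho(k) = gamma(k) / gamma(0). Sigma^2 cancels.
  numerator   = (1)*(0.31) + (0.31)*(-0.386) = 0.19034.
  denominator = (1)^2 + (0.31)^2 + (-0.386)^2 = 1.245096.
  rho(1) = 0.19034 / 1.245096 = 0.1529.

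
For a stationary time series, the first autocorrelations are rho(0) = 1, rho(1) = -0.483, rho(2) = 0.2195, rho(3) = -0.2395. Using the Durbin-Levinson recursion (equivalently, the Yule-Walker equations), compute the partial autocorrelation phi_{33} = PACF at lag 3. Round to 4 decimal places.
\phi_{33} = -0.1830

The PACF at lag k is phi_{kk}, the last component of the solution
to the Yule-Walker system G_k phi = r_k where
  (G_k)_{ij} = rho(|i - j|), (r_k)_i = rho(i), i,j = 1..k.
Equivalently, Durbin-Levinson gives phi_{kk} iteratively:
  phi_{11} = rho(1)
  phi_{kk} = [rho(k) - sum_{j=1..k-1} phi_{k-1,j} rho(k-j)]
            / [1 - sum_{j=1..k-1} phi_{k-1,j} rho(j)],
  phi_{k,j} = phi_{k-1,j} - phi_{kk} phi_{k-1,k-j},  j = 1..k-1.
Step k = 1:
  phi_11 = rho(1) = -0.483.
Step k = 2:
  phi_22 = [rho(2) - phi_11 rho(1)] / [1 - phi_11 rho(1)] = [0.2195 - (-0.483)(-0.483)] / [1 - (-0.483)(-0.483)]
         = -0.013789 / 0.766711 = -0.017985.
  Update: phi_21 = phi_11 - phi_22 phi_11 = -0.483 - (-0.017985)(-0.483) = -0.491687.
Step k = 3:
  phi_33 = [rho(3) - phi_21 rho(2) - phi_22 rho(1)] / [1 - phi_21 rho(1) - phi_22 rho(2)]
    numerator   = -0.2395 - (-0.491687)(0.2195) - (-0.017985)(-0.483) = -0.14026137
    denominator = 1 - (-0.491687)(-0.483) - (-0.017985)(0.2195) = 0.76646301
  phi_33 = -0.14026137 / 0.76646301 = -0.183.
Therefore phi_{33} = -0.1830.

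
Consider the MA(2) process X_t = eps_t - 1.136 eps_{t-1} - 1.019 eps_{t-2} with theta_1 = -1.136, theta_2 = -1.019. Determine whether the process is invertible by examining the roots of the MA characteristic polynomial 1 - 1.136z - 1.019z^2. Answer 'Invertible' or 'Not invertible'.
\text{Not invertible}

The MA(q) characteristic polynomial is P(z) = 1 - 1.136z - 1.019z^2.
Invertibility requires all roots to lie outside the unit circle, i.e. |z| > 1 for every root.
Set 1 + (-1.136) z + (-1.019) z^2 = 0, i.e. a z^2 + b z + c = 0 with a = -1.019, b = -1.136, c = 1.
Discriminant D = b^2 - 4ac = (-1.136)^2 - 4*(-1.019)*1 = 1.290496 - (-4.076) = 5.366496.
D >= 0, so the roots are real: z = (-b +/- sqrt(D)) / (2a) = (1.136 +/- 2.31657) / (-2.038).
  z_1 = (1.136 + 2.31657) / (-2.038) = -1.6941,   |z_1| = 1.6941.
  z_2 = (1.136 - 2.31657) / (-2.038) = 0.5793,   |z_2| = 0.5793.
Moduli of all roots: 1.6941, 0.5793.
All moduli strictly greater than 1? No.
Verdict: Not invertible.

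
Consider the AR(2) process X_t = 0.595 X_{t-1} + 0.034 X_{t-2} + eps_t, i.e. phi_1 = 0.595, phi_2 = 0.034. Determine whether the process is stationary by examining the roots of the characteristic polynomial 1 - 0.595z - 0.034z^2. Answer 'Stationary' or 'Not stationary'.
\text{Stationary}

The AR(p) characteristic polynomial is P(z) = 1 - 0.595z - 0.034z^2.
Stationarity requires all roots to lie outside the unit circle, i.e. |z| > 1 for every root.
Set 1 + (-0.595) z + (-0.034) z^2 = 0, i.e. a z^2 + b z + c = 0 with a = -0.034, b = -0.595, c = 1.
Discriminant D = b^2 - 4ac = (-0.595)^2 - 4*(-0.034)*1 = 0.354025 - (-0.136) = 0.490025.
D >= 0, so the roots are real: z = (-b +/- sqrt(D)) / (2a) = (0.595 +/- 0.700018) / (-0.068).
  z_1 = (0.595 + 0.700018) / (-0.068) = -19.0444,   |z_1| = 19.0444.
  z_2 = (0.595 - 0.700018) / (-0.068) = 1.5444,   |z_2| = 1.5444.
Moduli of all roots: 19.0444, 1.5444.
All moduli strictly greater than 1? Yes.
Verdict: Stationary.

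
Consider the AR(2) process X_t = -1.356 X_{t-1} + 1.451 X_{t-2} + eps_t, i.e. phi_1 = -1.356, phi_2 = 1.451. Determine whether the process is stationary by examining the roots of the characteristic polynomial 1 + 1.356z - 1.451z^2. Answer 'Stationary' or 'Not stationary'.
\text{Not stationary}

The AR(p) characteristic polynomial is P(z) = 1 + 1.356z - 1.451z^2.
Stationarity requires all roots to lie outside the unit circle, i.e. |z| > 1 for every root.
Set 1 + (1.356) z + (-1.451) z^2 = 0, i.e. a z^2 + b z + c = 0 with a = -1.451, b = 1.356, c = 1.
Discriminant D = b^2 - 4ac = (1.356)^2 - 4*(-1.451)*1 = 1.838736 - (-5.804) = 7.642736.
D >= 0, so the roots are real: z = (-b +/- sqrt(D)) / (2a) = (-1.356 +/- 2.76455) / (-2.902).
  z_1 = (-1.356 + 2.76455) / (-2.902) = -0.4854,   |z_1| = 0.4854.
  z_2 = (-1.356 - 2.76455) / (-2.902) = 1.4199,   |z_2| = 1.4199.
Moduli of all roots: 0.4854, 1.4199.
All moduli strictly greater than 1? No.
Verdict: Not stationary.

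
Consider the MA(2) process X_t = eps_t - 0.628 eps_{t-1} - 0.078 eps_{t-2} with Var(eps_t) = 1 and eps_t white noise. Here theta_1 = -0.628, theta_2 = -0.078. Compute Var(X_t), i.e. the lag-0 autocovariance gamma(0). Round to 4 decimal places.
\gamma(0) = 1.4005

For an MA(q) process X_t = eps_t + sum_i theta_i eps_{t-i} with
Var(eps_t) = sigma^2, the variance is
  gamma(0) = sigma^2 * (1 + sum_i theta_i^2).
  sum_i theta_i^2 = (-0.628)^2 + (-0.078)^2 = 0.394384 + 0.006084 = 0.400468.
  gamma(0) = 1 * (1 + 0.400468) = 1 * 1.400468 = 1.400468, which rounds to 1.4005.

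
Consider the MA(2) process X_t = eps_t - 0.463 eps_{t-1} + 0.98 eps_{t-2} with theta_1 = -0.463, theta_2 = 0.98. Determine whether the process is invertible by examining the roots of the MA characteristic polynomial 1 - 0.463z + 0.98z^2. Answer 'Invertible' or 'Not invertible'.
\text{Invertible}

The MA(q) characteristic polynomial is P(z) = 1 - 0.463z + 0.98z^2.
Invertibility requires all roots to lie outside the unit circle, i.e. |z| > 1 for every root.
Set 1 + (-0.463) z + (0.98) z^2 = 0, i.e. a z^2 + b z + c = 0 with a = 0.98, b = -0.463, c = 1.
Discriminant D = b^2 - 4ac = (-0.463)^2 - 4*(0.98)*1 = 0.214369 - (3.92) = -3.705631.
D < 0, so the roots are the complex-conjugate pair z = (-b +/- i sqrt(-D)) / (2a) = 0.2362 +/- 0.9821i.
For a conjugate pair |z|^2 = z * conj(z) = (product of roots) = c/a = 1/(0.98) = 1.020408, so |z| = sqrt(1.020408) = 1.0102 for both roots.
Moduli of all roots: 1.0102, 1.0102.
All moduli strictly greater than 1? Yes.
Verdict: Invertible.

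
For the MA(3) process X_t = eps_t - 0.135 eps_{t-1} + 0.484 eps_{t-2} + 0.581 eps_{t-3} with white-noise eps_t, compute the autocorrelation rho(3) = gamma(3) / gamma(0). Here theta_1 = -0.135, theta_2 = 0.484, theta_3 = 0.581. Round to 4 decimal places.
\rho(3) = 0.3654

For an MA(q) process with theta_0 = 1, the autocovariance is
  gamma(k) = sigma^2 * sum_{i=0..q-k} theta_i * theta_{i+k},
and rho(k) = gamma(k) / gamma(0). Sigma^2 cancels.
  numerator   = (1)*(0.581) = 0.581.
  denominator = (1)^2 + (-0.135)^2 + (0.484)^2 + (0.581)^2 = 1.590042.
  rho(3) = 0.581 / 1.590042 = 0.3654.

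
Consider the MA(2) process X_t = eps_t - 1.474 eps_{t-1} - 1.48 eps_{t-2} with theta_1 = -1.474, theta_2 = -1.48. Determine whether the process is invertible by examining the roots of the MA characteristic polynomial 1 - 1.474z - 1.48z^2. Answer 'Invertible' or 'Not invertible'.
\text{Not invertible}

The MA(q) characteristic polynomial is P(z) = 1 - 1.474z - 1.48z^2.
Invertibility requires all roots to lie outside the unit circle, i.e. |z| > 1 for every root.
Set 1 + (-1.474) z + (-1.48) z^2 = 0, i.e. a z^2 + b z + c = 0 with a = -1.48, b = -1.474, c = 1.
Discriminant D = b^2 - 4ac = (-1.474)^2 - 4*(-1.48)*1 = 2.172676 - (-5.92) = 8.092676.
D >= 0, so the roots are real: z = (-b +/- sqrt(D)) / (2a) = (1.474 +/- 2.844763) / (-2.96).
  z_1 = (1.474 + 2.844763) / (-2.96) = -1.459,   |z_1| = 1.459.
  z_2 = (1.474 - 2.844763) / (-2.96) = 0.4631,   |z_2| = 0.4631.
Moduli of all roots: 1.4590, 0.4631.
All moduli strictly greater than 1? No.
Verdict: Not invertible.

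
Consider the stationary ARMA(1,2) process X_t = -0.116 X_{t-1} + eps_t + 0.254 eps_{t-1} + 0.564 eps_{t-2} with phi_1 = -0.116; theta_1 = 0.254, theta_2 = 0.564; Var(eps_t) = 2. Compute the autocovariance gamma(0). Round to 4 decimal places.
\gamma(0) = 2.6469

Multiply the model equation by X_{t-k} and take expectations. With theta_0 = psi_0 = 1 and psi_j the MA(infinity) weights, this gives
  gamma(k) - sum_i phi_i gamma(k-i) = c_k,
  c_k = sigma^2 * sum_{j=k..q} theta_j psi_{j-k}   (c_k = 0 for k > q),
using gamma(-m) = gamma(m).
psi-weights needed (psi_j = theta_j + sum_i phi_i psi_{j-i}):
  psi_1 = theta_1 + phi_1 = 0.254 + (-0.116) = 0.138
  psi_2 = theta_2 + phi_1 psi_1 = 0.564 + (-0.116)(0.138) = 0.547992
Right-hand sides:
  c_0 = sigma^2 (1 + theta_1 psi_1 + theta_2 psi_2) = 2 * (1 + (0.254)(0.138) + (0.564)(0.547992)) = 2 * 1.344119 = 2.688239
  c_1 = sigma^2 (theta_1 + theta_2 psi_1) = 2 * (0.254 + (0.564)(0.138)) = 0.663664
  c_2 = sigma^2 theta_2 = 2 * (0.564) = 1.128
Equations for k = 0 and k = 1 (AR order 1):
  gamma(0) = phi_1 gamma(1) + c_0
  gamma(1) = phi_1 gamma(0) + c_1
Substituting the second into the first: gamma(0) (1 - phi_1^2) = c_0 + phi_1 c_1, so
  gamma(0) = (c_0 + phi_1 c_1) / (1 - phi_1^2) = (2.688239 + (-0.116)(0.663664)) / (1 - (-0.116)^2) = 2.611254 / 0.986544 = 2.64687.
Therefore gamma(0) = 2.6469 (to 4 decimal places).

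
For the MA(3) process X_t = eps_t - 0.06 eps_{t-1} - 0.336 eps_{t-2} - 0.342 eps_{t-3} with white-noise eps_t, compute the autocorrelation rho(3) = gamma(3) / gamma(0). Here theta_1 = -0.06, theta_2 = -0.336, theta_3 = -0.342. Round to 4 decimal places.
\rho(3) = -0.2773

For an MA(q) process with theta_0 = 1, the autocovariance is
  gamma(k) = sigma^2 * sum_{i=0..q-k} theta_i * theta_{i+k},
and rho(k) = gamma(k) / gamma(0). Sigma^2 cancels.
  numerator   = (1)*(-0.342) = -0.342.
  denominator = (1)^2 + (-0.06)^2 + (-0.336)^2 + (-0.342)^2 = 1.23346.
  rho(3) = -0.342 / 1.23346 = -0.2773.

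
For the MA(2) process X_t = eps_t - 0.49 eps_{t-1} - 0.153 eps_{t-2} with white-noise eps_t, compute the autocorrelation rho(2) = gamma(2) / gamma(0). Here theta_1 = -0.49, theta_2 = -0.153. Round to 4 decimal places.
\rho(2) = -0.1211

For an MA(q) process with theta_0 = 1, the autocovariance is
  gamma(k) = sigma^2 * sum_{i=0..q-k} theta_i * theta_{i+k},
and rho(k) = gamma(k) / gamma(0). Sigma^2 cancels.
  numerator   = (1)*(-0.153) = -0.153.
  denominator = (1)^2 + (-0.49)^2 + (-0.153)^2 = 1.263509.
  rho(2) = -0.153 / 1.263509 = -0.1211.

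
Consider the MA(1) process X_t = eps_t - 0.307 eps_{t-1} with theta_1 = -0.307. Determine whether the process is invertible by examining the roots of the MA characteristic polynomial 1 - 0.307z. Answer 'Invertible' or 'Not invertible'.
\text{Invertible}

The MA(q) characteristic polynomial is P(z) = 1 - 0.307z.
Invertibility requires all roots to lie outside the unit circle, i.e. |z| > 1 for every root.
This is linear in z: 1 + (-0.307) z = 0  =>  z = -1/(-0.307) = 3.257329,  |z| = 3.257329.
Moduli of all roots: 3.2573.
All moduli strictly greater than 1? Yes.
Verdict: Invertible.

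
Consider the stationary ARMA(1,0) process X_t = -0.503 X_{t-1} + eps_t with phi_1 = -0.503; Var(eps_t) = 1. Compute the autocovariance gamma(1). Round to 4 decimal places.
\gamma(1) = -0.6734

Multiply the model equation by X_{t-k} and take expectations. With theta_0 = psi_0 = 1 and psi_j the MA(infinity) weights, this gives
  gamma(k) - sum_i phi_i gamma(k-i) = c_k,
  c_k = sigma^2 * sum_{j=k..q} theta_j psi_{j-k}   (c_k = 0 for k > q),
using gamma(-m) = gamma(m).
Pure AR (q = 0): c_0 = sigma^2 = 1, c_k = 0 for k >= 1.
Equations for k = 0 and k = 1 (AR order 1):
  gamma(0) = phi_1 gamma(1) + c_0
  gamma(1) = phi_1 gamma(0) + c_1
Substituting the second into the first: gamma(0) (1 - phi_1^2) = c_0 + phi_1 c_1, so
  gamma(0) = c_0 / (1 - phi_1^2) = 1 / (1 - (-0.503)^2) = 1 / 0.746991 = 1.338704.
  gamma(1) = phi_1 gamma(0) = (-0.503)(1.338704) = -0.673368.
Therefore gamma(1) = -0.6734 (to 4 decimal places).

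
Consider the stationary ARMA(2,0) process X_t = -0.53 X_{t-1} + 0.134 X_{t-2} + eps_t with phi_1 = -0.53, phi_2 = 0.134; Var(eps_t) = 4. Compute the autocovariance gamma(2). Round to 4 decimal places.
\gamma(2) = 2.9850

Multiply the model equation by X_{t-k} and take expectations. With theta_0 = psi_0 = 1 and psi_j the MA(infinity) weights, this gives
  gamma(k) - sum_i phi_i gamma(k-i) = c_k,
  c_k = sigma^2 * sum_{j=k..q} theta_j psi_{j-k}   (c_k = 0 for k > q),
using gamma(-m) = gamma(m).
Pure AR (q = 0): c_0 = sigma^2 = 4, c_k = 0 for k >= 1.
Equations for k = 0, 1, 2 (AR order 2, c_2 = 0):
  (E0) gamma(0) = phi_1 gamma(1) + phi_2 gamma(2) + c_0
  (E1) gamma(1) = phi_1 gamma(0) + phi_2 gamma(1) + c_1
  (E2) gamma(2) = phi_1 gamma(1) + phi_2 gamma(0)
From (E1): gamma(1) = A gamma(0) + B with
  A = phi_1 / (1 - phi_2) = -0.53 / 0.866 = -0.612009,   B = c_1 / (1 - phi_2) = 0 / 0.866 = 0.
Insert (E2) into (E0): gamma(0) (1 - phi_2^2) = phi_1 (1 + phi_2) gamma(1) + c_0.
  phi_1 (1 + phi_2) = (-0.53)(1.134) = -0.60102,   1 - phi_2^2 = 0.982044.
Replace gamma(1) by A gamma(0) + B and collect gamma(0):
  gamma(0) [0.982044 - (-0.60102)(-0.612009)] = c_0 = 4
  gamma(0) * 0.614214 = 4
  gamma(0) = 4 / 0.614214 = 6.512386.
  gamma(1) = A gamma(0) = (-0.612009)(6.512386) = -3.98564.
  gamma(2) = phi_1 gamma(1) + phi_2 gamma(0) = (-0.53)(-3.98564) + (0.134)(6.512386) = 2.985049.
Therefore gamma(2) = 2.9850 (to 4 decimal places).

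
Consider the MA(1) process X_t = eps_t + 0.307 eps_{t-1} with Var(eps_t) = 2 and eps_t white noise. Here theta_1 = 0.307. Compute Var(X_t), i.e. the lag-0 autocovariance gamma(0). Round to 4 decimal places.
\gamma(0) = 2.1885

For an MA(q) process X_t = eps_t + sum_i theta_i eps_{t-i} with
Var(eps_t) = sigma^2, the variance is
  gamma(0) = sigma^2 * (1 + sum_i theta_i^2).
  sum_i theta_i^2 = (0.307)^2 = 0.094249.
  gamma(0) = 2 * (1 + 0.094249) = 2 * 1.094249 = 2.188498, which rounds to 2.1885.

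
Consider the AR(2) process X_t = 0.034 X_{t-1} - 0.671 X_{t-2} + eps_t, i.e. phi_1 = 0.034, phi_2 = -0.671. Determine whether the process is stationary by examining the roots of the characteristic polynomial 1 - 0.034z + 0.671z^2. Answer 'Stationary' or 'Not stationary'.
\text{Stationary}

The AR(p) characteristic polynomial is P(z) = 1 - 0.034z + 0.671z^2.
Stationarity requires all roots to lie outside the unit circle, i.e. |z| > 1 for every root.
Set 1 + (-0.034) z + (0.671) z^2 = 0, i.e. a z^2 + b z + c = 0 with a = 0.671, b = -0.034, c = 1.
Discriminant D = b^2 - 4ac = (-0.034)^2 - 4*(0.671)*1 = 0.001156 - (2.684) = -2.682844.
D < 0, so the roots are the complex-conjugate pair z = (-b +/- i sqrt(-D)) / (2a) = 0.0253 +/- 1.2205i.
For a conjugate pair |z|^2 = z * conj(z) = (product of roots) = c/a = 1/(0.671) = 1.490313, so |z| = sqrt(1.490313) = 1.2208 for both roots.
Moduli of all roots: 1.2208, 1.2208.
All moduli strictly greater than 1? Yes.
Verdict: Stationary.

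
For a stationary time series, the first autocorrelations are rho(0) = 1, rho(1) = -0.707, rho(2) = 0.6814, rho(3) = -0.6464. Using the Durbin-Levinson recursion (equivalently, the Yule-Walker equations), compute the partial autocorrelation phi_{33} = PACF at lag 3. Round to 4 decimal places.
\phi_{33} = -0.1909

The PACF at lag k is phi_{kk}, the last component of the solution
to the Yule-Walker system G_k phi = r_k where
  (G_k)_{ij} = rho(|i - j|), (r_k)_i = rho(i), i,j = 1..k.
Equivalently, Durbin-Levinson gives phi_{kk} iteratively:
  phi_{11} = rho(1)
  phi_{kk} = [rho(k) - sum_{j=1..k-1} phi_{k-1,j} rho(k-j)]
            / [1 - sum_{j=1..k-1} phi_{k-1,j} rho(j)],
  phi_{k,j} = phi_{k-1,j} - phi_{kk} phi_{k-1,k-j},  j = 1..k-1.
Step k = 1:
  phi_11 = rho(1) = -0.707.
Step k = 2:
  phi_22 = [rho(2) - phi_11 rho(1)] / [1 - phi_11 rho(1)] = [0.6814 - (-0.707)(-0.707)] / [1 - (-0.707)(-0.707)]
         = 0.181551 / 0.500151 = 0.362992.
  Update: phi_21 = phi_11 - phi_22 phi_11 = -0.707 - (0.362992)(-0.707) = -0.450364.
Step k = 3:
  phi_33 = [rho(3) - phi_21 rho(2) - phi_22 rho(1)] / [1 - phi_21 rho(1) - phi_22 rho(2)]
    numerator   = -0.6464 - (-0.450364)(0.6814) - (0.362992)(-0.707) = -0.08288609
    denominator = 1 - (-0.450364)(-0.707) - (0.362992)(0.6814) = 0.43424937
  phi_33 = -0.08288609 / 0.43424937 = -0.1909.
Therefore phi_{33} = -0.1909.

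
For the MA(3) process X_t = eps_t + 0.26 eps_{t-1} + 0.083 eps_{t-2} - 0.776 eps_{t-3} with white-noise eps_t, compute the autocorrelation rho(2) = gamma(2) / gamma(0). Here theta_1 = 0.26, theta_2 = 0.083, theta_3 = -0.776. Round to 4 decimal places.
\rho(2) = -0.0708

For an MA(q) process with theta_0 = 1, the autocovariance is
  gamma(k) = sigma^2 * sum_{i=0..q-k} theta_i * theta_{i+k},
and rho(k) = gamma(k) / gamma(0). Sigma^2 cancels.
  numerator   = (1)*(0.083) + (0.26)*(-0.776) = -0.11876.
  denominator = (1)^2 + (0.26)^2 + (0.083)^2 + (-0.776)^2 = 1.676665.
  rho(2) = -0.11876 / 1.676665 = -0.0708.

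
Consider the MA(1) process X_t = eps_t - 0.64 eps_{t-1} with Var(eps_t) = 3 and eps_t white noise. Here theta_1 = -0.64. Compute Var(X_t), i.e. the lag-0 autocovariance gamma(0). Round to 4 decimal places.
\gamma(0) = 4.2288

For an MA(q) process X_t = eps_t + sum_i theta_i eps_{t-i} with
Var(eps_t) = sigma^2, the variance is
  gamma(0) = sigma^2 * (1 + sum_i theta_i^2).
  sum_i theta_i^2 = (-0.64)^2 = 0.4096.
  gamma(0) = 3 * (1 + 0.4096) = 3 * 1.4096 = 4.2288.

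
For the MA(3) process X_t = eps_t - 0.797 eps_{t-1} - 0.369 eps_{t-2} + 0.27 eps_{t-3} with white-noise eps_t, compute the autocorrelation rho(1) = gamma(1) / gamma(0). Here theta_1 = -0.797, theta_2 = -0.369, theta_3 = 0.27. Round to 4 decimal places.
\rho(1) = -0.3267

For an MA(q) process with theta_0 = 1, the autocovariance is
  gamma(k) = sigma^2 * sum_{i=0..q-k} theta_i * theta_{i+k},
and rho(k) = gamma(k) / gamma(0). Sigma^2 cancels.
  numerator   = (1)*(-0.797) + (-0.797)*(-0.369) + (-0.369)*(0.27) = -0.602537.
  denominator = (1)^2 + (-0.797)^2 + (-0.369)^2 + (0.27)^2 = 1.84427.
  rho(1) = -0.602537 / 1.84427 = -0.3267.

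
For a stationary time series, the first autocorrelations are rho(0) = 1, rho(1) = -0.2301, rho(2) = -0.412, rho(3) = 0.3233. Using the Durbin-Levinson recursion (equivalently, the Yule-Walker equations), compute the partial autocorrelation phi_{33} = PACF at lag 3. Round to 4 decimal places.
\phi_{33} = 0.0960

The PACF at lag k is phi_{kk}, the last component of the solution
to the Yule-Walker system G_k phi = r_k where
  (G_k)_{ij} = rho(|i - j|), (r_k)_i = rho(i), i,j = 1..k.
Equivalently, Durbin-Levinson gives phi_{kk} iteratively:
  phi_{11} = rho(1)
  phi_{kk} = [rho(k) - sum_{j=1..k-1} phi_{k-1,j} rho(k-j)]
            / [1 - sum_{j=1..k-1} phi_{k-1,j} rho(j)],
  phi_{k,j} = phi_{k-1,j} - phi_{kk} phi_{k-1,k-j},  j = 1..k-1.
Step k = 1:
  phi_11 = rho(1) = -0.2301.
Step k = 2:
  phi_22 = [rho(2) - phi_11 rho(1)] / [1 - phi_11 rho(1)] = [-0.412 - (-0.2301)(-0.2301)] / [1 - (-0.2301)(-0.2301)]
         = -0.46494601 / 0.94705399 = -0.490939.
  Update: phi_21 = phi_11 - phi_22 phi_11 = -0.2301 - (-0.490939)(-0.2301) = -0.343065.
Step k = 3:
  phi_33 = [rho(3) - phi_21 rho(2) - phi_22 rho(1)] / [1 - phi_21 rho(1) - phi_22 rho(2)]
    numerator   = 0.3233 - (-0.343065)(-0.412) - (-0.490939)(-0.2301) = 0.06899204
    denominator = 1 - (-0.343065)(-0.2301) - (-0.490939)(-0.412) = 0.71879373
  phi_33 = 0.06899204 / 0.71879373 = 0.096.
Therefore phi_{33} = 0.0960.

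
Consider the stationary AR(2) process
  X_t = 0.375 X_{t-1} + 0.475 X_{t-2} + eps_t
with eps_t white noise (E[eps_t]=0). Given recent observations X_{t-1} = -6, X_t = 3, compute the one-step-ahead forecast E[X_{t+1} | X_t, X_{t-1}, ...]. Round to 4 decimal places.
E[X_{t+1} \mid \mathcal F_t] = -1.7250

For an AR(p) model X_t = c + sum_i phi_i X_{t-i} + eps_t, the
one-step-ahead conditional mean is
  E[X_{t+1} | X_t, ...] = c + sum_i phi_i X_{t+1-i}.
Substitute known values:
  E[X_{t+1} | ...] = (0.375) * (3) + (0.475) * (-6)
                   = -1.7250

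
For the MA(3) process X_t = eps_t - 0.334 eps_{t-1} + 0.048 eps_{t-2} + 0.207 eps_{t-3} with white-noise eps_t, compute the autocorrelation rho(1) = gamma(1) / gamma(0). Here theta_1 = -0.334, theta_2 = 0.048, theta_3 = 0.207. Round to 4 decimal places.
\rho(1) = -0.2940

For an MA(q) process with theta_0 = 1, the autocovariance is
  gamma(k) = sigma^2 * sum_{i=0..q-k} theta_i * theta_{i+k},
and rho(k) = gamma(k) / gamma(0). Sigma^2 cancels.
  numerator   = (1)*(-0.334) + (-0.334)*(0.048) + (0.048)*(0.207) = -0.340096.
  denominator = (1)^2 + (-0.334)^2 + (0.048)^2 + (0.207)^2 = 1.156709.
  rho(1) = -0.340096 / 1.156709 = -0.2940.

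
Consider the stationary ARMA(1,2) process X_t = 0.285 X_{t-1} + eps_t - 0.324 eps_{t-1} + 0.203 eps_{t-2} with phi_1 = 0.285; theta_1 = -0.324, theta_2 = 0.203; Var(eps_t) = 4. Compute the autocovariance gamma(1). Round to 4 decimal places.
\gamma(1) = -0.1402

Multiply the model equation by X_{t-k} and take expectations. With theta_0 = psi_0 = 1 and psi_j the MA(infinity) weights, this gives
  gamma(k) - sum_i phi_i gamma(k-i) = c_k,
  c_k = sigma^2 * sum_{j=k..q} theta_j psi_{j-k}   (c_k = 0 for k > q),
using gamma(-m) = gamma(m).
psi-weights needed (psi_j = theta_j + sum_i phi_i psi_{j-i}):
  psi_1 = theta_1 + phi_1 = -0.324 + (0.285) = -0.039
  psi_2 = theta_2 + phi_1 psi_1 = 0.203 + (0.285)(-0.039) = 0.191885
Right-hand sides:
  c_0 = sigma^2 (1 + theta_1 psi_1 + theta_2 psi_2) = 4 * (1 + (-0.324)(-0.039) + (0.203)(0.191885)) = 4 * 1.051589 = 4.206355
  c_1 = sigma^2 (theta_1 + theta_2 psi_1) = 4 * (-0.324 + (0.203)(-0.039)) = -1.327668
  c_2 = sigma^2 theta_2 = 4 * (0.203) = 0.812
Equations for k = 0 and k = 1 (AR order 1):
  gamma(0) = phi_1 gamma(1) + c_0
  gamma(1) = phi_1 gamma(0) + c_1
Substituting the second into the first: gamma(0) (1 - phi_1^2) = c_0 + phi_1 c_1, so
  gamma(0) = (c_0 + phi_1 c_1) / (1 - phi_1^2) = (4.206355 + (0.285)(-1.327668)) / (1 - (0.285)^2) = 3.827969 / 0.918775 = 4.166384.
  gamma(1) = phi_1 gamma(0) + c_1 = (0.285)(4.166384) + (-1.327668) = -0.140249.
Therefore gamma(1) = -0.1402 (to 4 decimal places).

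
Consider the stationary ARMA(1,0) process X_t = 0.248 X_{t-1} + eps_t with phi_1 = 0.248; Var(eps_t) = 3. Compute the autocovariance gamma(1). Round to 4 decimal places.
\gamma(1) = 0.7928

Multiply the model equation by X_{t-k} and take expectations. With theta_0 = psi_0 = 1 and psi_j the MA(infinity) weights, this gives
  gamma(k) - sum_i phi_i gamma(k-i) = c_k,
  c_k = sigma^2 * sum_{j=k..q} theta_j psi_{j-k}   (c_k = 0 for k > q),
using gamma(-m) = gamma(m).
Pure AR (q = 0): c_0 = sigma^2 = 3, c_k = 0 for k >= 1.
Equations for k = 0 and k = 1 (AR order 1):
  gamma(0) = phi_1 gamma(1) + c_0
  gamma(1) = phi_1 gamma(0) + c_1
Substituting the second into the first: gamma(0) (1 - phi_1^2) = c_0 + phi_1 c_1, so
  gamma(0) = c_0 / (1 - phi_1^2) = 3 / (1 - (0.248)^2) = 3 / 0.938496 = 3.196604.
  gamma(1) = phi_1 gamma(0) = (0.248)(3.196604) = 0.792758.
Therefore gamma(1) = 0.7928 (to 4 decimal places).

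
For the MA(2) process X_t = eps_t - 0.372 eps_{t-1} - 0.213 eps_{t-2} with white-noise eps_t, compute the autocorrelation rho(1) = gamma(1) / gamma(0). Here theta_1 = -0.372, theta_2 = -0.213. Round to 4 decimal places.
\rho(1) = -0.2473

For an MA(q) process with theta_0 = 1, the autocovariance is
  gamma(k) = sigma^2 * sum_{i=0..q-k} theta_i * theta_{i+k},
and rho(k) = gamma(k) / gamma(0). Sigma^2 cancels.
  numerator   = (1)*(-0.372) + (-0.372)*(-0.213) = -0.292764.
  denominator = (1)^2 + (-0.372)^2 + (-0.213)^2 = 1.183753.
  rho(1) = -0.292764 / 1.183753 = -0.2473.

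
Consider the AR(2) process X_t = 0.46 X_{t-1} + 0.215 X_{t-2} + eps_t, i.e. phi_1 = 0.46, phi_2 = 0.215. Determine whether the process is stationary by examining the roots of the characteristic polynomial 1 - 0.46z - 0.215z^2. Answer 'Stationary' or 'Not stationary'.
\text{Stationary}

The AR(p) characteristic polynomial is P(z) = 1 - 0.46z - 0.215z^2.
Stationarity requires all roots to lie outside the unit circle, i.e. |z| > 1 for every root.
Set 1 + (-0.46) z + (-0.215) z^2 = 0, i.e. a z^2 + b z + c = 0 with a = -0.215, b = -0.46, c = 1.
Discriminant D = b^2 - 4ac = (-0.46)^2 - 4*(-0.215)*1 = 0.2116 - (-0.86) = 1.0716.
D >= 0, so the roots are real: z = (-b +/- sqrt(D)) / (2a) = (0.46 +/- 1.035181) / (-0.43).
  z_1 = (0.46 + 1.035181) / (-0.43) = -3.4772,   |z_1| = 3.4772.
  z_2 = (0.46 - 1.035181) / (-0.43) = 1.3376,   |z_2| = 1.3376.
Moduli of all roots: 3.4772, 1.3376.
All moduli strictly greater than 1? Yes.
Verdict: Stationary.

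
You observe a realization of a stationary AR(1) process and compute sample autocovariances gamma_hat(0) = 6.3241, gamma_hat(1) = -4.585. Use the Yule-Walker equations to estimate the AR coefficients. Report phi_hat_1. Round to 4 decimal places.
\hat\phi_{1} = -0.7250

The Yule-Walker equations for an AR(p) process read, in matrix form,
  Gamma_p phi = r_p,   with   (Gamma_p)_{ij} = gamma(|i - j|),
                       (r_p)_i = gamma(i),   i,j = 1..p.
Substitute the sample gammas (Toeplitz matrix and right-hand side of size 1):
  Gamma_p = [[6.3241]]
  r_p     = [-4.585]
With p = 1 this is the single equation gamma(0) phi_1 = gamma(1):
  phi_hat_1 = gamma(1) / gamma(0) = -4.585 / 6.3241 = -0.7250.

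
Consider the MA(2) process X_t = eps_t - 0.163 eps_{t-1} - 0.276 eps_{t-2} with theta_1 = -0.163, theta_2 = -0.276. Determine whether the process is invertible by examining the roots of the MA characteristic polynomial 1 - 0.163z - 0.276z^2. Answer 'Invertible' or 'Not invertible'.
\text{Invertible}

The MA(q) characteristic polynomial is P(z) = 1 - 0.163z - 0.276z^2.
Invertibility requires all roots to lie outside the unit circle, i.e. |z| > 1 for every root.
Set 1 + (-0.163) z + (-0.276) z^2 = 0, i.e. a z^2 + b z + c = 0 with a = -0.276, b = -0.163, c = 1.
Discriminant D = b^2 - 4ac = (-0.163)^2 - 4*(-0.276)*1 = 0.026569 - (-1.104) = 1.130569.
D >= 0, so the roots are real: z = (-b +/- sqrt(D)) / (2a) = (0.163 +/- 1.063282) / (-0.552).
  z_1 = (0.163 + 1.063282) / (-0.552) = -2.2215,   |z_1| = 2.2215.
  z_2 = (0.163 - 1.063282) / (-0.552) = 1.6309,   |z_2| = 1.6309.
Moduli of all roots: 2.2215, 1.6309.
All moduli strictly greater than 1? Yes.
Verdict: Invertible.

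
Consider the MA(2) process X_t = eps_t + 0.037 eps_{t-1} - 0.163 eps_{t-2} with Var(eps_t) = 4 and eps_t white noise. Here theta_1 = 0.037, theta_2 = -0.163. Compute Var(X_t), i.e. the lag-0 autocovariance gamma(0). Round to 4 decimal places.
\gamma(0) = 4.1118

For an MA(q) process X_t = eps_t + sum_i theta_i eps_{t-i} with
Var(eps_t) = sigma^2, the variance is
  gamma(0) = sigma^2 * (1 + sum_i theta_i^2).
  sum_i theta_i^2 = (0.037)^2 + (-0.163)^2 = 0.001369 + 0.026569 = 0.027938.
  gamma(0) = 4 * (1 + 0.027938) = 4 * 1.027938 = 4.111752, which rounds to 4.1118.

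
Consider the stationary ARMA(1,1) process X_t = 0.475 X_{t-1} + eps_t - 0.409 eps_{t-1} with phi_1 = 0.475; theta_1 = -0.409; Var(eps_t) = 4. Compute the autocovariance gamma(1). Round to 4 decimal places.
\gamma(1) = 0.2747

Multiply the model equation by X_{t-k} and take expectations. With theta_0 = psi_0 = 1 and psi_j the MA(infinity) weights, this gives
  gamma(k) - sum_i phi_i gamma(k-i) = c_k,
  c_k = sigma^2 * sum_{j=k..q} theta_j psi_{j-k}   (c_k = 0 for k > q),
using gamma(-m) = gamma(m).
psi-weights needed (psi_j = theta_j + sum_i phi_i psi_{j-i}):
  psi_1 = theta_1 + phi_1 = -0.409 + (0.475) = 0.066
Right-hand sides:
  c_0 = sigma^2 (1 + theta_1 psi_1) = 4 * (1 + (-0.409)(0.066)) = 4 * 0.973006 = 3.892024
  c_1 = sigma^2 theta_1 = 4 * (-0.409) = -1.636
  c_2 = 0
Equations for k = 0 and k = 1 (AR order 1):
  gamma(0) = phi_1 gamma(1) + c_0
  gamma(1) = phi_1 gamma(0) + c_1
Substituting the second into the first: gamma(0) (1 - phi_1^2) = c_0 + phi_1 c_1, so
  gamma(0) = (c_0 + phi_1 c_1) / (1 - phi_1^2) = (3.892024 + (0.475)(-1.636)) / (1 - (0.475)^2) = 3.114924 / 0.774375 = 4.022501.
  gamma(1) = phi_1 gamma(0) + c_1 = (0.475)(4.022501) + (-1.636) = 0.274688.
Therefore gamma(1) = 0.2747 (to 4 decimal places).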